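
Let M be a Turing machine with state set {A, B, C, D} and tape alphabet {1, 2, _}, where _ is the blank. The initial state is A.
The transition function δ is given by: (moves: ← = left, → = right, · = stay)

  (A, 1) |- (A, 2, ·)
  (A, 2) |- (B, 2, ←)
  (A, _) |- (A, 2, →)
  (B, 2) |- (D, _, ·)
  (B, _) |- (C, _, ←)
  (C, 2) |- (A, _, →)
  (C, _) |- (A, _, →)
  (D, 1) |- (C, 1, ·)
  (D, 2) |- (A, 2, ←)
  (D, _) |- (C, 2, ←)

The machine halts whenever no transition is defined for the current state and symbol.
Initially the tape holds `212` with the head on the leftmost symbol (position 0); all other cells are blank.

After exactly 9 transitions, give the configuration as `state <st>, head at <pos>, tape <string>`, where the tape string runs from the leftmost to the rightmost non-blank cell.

A | __[2]12   read 2 → write 2, move ←, go to B
B | _[_]212   read _ → write _, move ←, go to C
C | [_]_212   read _ → write _, move →, go to A
A | _[_]212   read _ → write 2, move →, go to A
A | _2[2]12   read 2 → write 2, move ←, go to B
B | _[2]212   read 2 → write _, move ·, go to D
D | _[_]212   read _ → write 2, move ←, go to C
C | [_]2212   read _ → write _, move →, go to A
A | _[2]212   read 2 → write 2, move ←, go to B
B | [_]2212
After 9 steps: state B, head at -2, tape 2212.

state B, head at -2, tape 2212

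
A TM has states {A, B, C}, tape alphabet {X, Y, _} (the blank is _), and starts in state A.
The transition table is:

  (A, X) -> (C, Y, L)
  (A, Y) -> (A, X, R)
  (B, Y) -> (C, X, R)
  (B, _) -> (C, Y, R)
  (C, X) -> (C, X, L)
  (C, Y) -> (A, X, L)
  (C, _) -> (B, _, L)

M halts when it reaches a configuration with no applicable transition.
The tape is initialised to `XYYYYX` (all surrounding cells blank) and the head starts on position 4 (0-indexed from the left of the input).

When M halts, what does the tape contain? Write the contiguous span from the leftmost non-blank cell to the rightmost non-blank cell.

X_YXXYXY

A | __XYYY[Y]X   read Y → write X, move R, go to A
A | __XYYYX[X]   read X → write Y, move L, go to C
C | __XYYY[X]Y   read X → write X, move L, go to C
C | __XYY[Y]XY   read Y → write X, move L, go to A
A | __XY[Y]XXY   read Y → write X, move R, go to A
A | __XYX[X]XY   read X → write Y, move L, go to C
C | __XY[X]YXY   read X → write X, move L, go to C
C | __X[Y]XYXY   read Y → write X, move L, go to A
A | __[X]XXYXY   read X → write Y, move L, go to C
C | _[_]YXXYXY   read _ → write _, move L, go to B
B | [_]_YXXYXY   read _ → write Y, move R, go to C
C | Y[_]YXXYXY   read _ → write _, move L, go to B
B | [Y]_YXXYXY   read Y → write X, move R, go to C
C | X[_]YXXYXY   read _ → write _, move L, go to B
B | [X]_YXXYXY
The non-blank tape span at halt is X_YXXYXY.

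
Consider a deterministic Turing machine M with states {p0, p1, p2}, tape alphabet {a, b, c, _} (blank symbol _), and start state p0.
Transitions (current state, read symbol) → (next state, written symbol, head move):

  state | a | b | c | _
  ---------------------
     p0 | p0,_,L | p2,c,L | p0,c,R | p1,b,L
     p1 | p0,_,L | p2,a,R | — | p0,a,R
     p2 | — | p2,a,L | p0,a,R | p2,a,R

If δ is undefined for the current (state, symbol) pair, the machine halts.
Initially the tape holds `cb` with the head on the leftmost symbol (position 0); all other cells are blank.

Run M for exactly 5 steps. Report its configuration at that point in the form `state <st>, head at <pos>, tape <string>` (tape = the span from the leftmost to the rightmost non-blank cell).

state p1, head at 1, tape acb

state=p0 head=0 tape=[c]b_   (p0,c)→(p0,c,R)
state=p0 head=1 tape=c[b]_   (p0,b)→(p2,c,L)
state=p2 head=0 tape=[c]c_   (p2,c)→(p0,a,R)
state=p0 head=1 tape=a[c]_   (p0,c)→(p0,c,R)
state=p0 head=2 tape=ac[_]   (p0,_)→(p1,b,L)
state=p1 head=1 tape=a[c]b
After 5 steps: state p1, head at 1, tape acb.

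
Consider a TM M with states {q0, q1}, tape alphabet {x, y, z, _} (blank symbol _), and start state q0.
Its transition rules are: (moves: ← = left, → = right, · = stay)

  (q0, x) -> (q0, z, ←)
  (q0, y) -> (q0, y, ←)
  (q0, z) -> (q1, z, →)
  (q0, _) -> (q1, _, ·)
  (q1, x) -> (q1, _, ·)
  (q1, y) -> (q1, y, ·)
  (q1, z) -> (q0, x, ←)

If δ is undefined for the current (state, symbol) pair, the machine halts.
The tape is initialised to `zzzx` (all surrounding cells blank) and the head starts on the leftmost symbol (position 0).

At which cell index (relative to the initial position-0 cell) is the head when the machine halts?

1

state=q0 head=0 tape=[z]zzx   (q0,z)→(q1,z,→)
state=q1 head=1 tape=z[z]zx   (q1,z)→(q0,x,←)
state=q0 head=0 tape=[z]xzx   (q0,z)→(q1,z,→)
state=q1 head=1 tape=z[x]zx   (q1,x)→(q1,_,·)
state=q1 head=1 tape=z[_]zx
At halt the head is at cell 1.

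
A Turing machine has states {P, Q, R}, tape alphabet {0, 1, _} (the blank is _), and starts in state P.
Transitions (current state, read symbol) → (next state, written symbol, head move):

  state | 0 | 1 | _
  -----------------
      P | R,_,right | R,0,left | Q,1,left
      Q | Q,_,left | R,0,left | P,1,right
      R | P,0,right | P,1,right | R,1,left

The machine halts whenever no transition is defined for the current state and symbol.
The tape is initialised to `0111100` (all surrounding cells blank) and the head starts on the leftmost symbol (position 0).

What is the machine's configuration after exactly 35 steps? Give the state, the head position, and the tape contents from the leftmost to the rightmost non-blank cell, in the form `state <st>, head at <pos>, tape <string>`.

state=P head=0 tape=[0]111100___   (P,0)→(R,_,right)
state=R head=1 tape=_[1]11100___   (R,1)→(P,1,right)
state=P head=2 tape=_1[1]1100___   (P,1)→(R,0,left)
state=R head=1 tape=_[1]01100___   (R,1)→(P,1,right)
state=P head=2 tape=_1[0]1100___   (P,0)→(R,_,right)
state=R head=3 tape=_1_[1]100___   (R,1)→(P,1,right)
state=P head=4 tape=_1_1[1]00___   (P,1)→(R,0,left)
state=R head=3 tape=_1_[1]000___   (R,1)→(P,1,right)
state=P head=4 tape=_1_1[0]00___   (P,0)→(R,_,right)
state=R head=5 tape=_1_1_[0]0___   (R,0)→(P,0,right)
state=P head=6 tape=_1_1_0[0]___   (P,0)→(R,_,right)
state=R head=7 tape=_1_1_0_[_]__   (R,_)→(R,1,left)
state=R head=6 tape=_1_1_0[_]1__   (R,_)→(R,1,left)
state=R head=5 tape=_1_1_[0]11__   (R,0)→(P,0,right)
state=P head=6 tape=_1_1_0[1]1__   (P,1)→(R,0,left)
state=R head=5 tape=_1_1_[0]01__   (R,0)→(P,0,right)
state=P head=6 tape=_1_1_0[0]1__   (P,0)→(R,_,right)
state=R head=7 tape=_1_1_0_[1]__   (R,1)→(P,1,right)
state=P head=8 tape=_1_1_0_1[_]_   (P,_)→(Q,1,left)
state=Q head=7 tape=_1_1_0_[1]1_   (Q,1)→(R,0,left)
state=R head=6 tape=_1_1_0[_]01_   (R,_)→(R,1,left)
state=R head=5 tape=_1_1_[0]101_   (R,0)→(P,0,right)
state=P head=6 tape=_1_1_0[1]01_   (P,1)→(R,0,left)
state=R head=5 tape=_1_1_[0]001_   (R,0)→(P,0,right)
state=P head=6 tape=_1_1_0[0]01_   (P,0)→(R,_,right)
state=R head=7 tape=_1_1_0_[0]1_   (R,0)→(P,0,right)
state=P head=8 tape=_1_1_0_0[1]_   (P,1)→(R,0,left)
state=R head=7 tape=_1_1_0_[0]0_   (R,0)→(P,0,right)
state=P head=8 tape=_1_1_0_0[0]_   (P,0)→(R,_,right)
state=R head=9 tape=_1_1_0_0_[_]   (R,_)→(R,1,left)
state=R head=8 tape=_1_1_0_0[_]1   (R,_)→(R,1,left)
state=R head=7 tape=_1_1_0_[0]11   (R,0)→(P,0,right)
state=P head=8 tape=_1_1_0_0[1]1   (P,1)→(R,0,left)
state=R head=7 tape=_1_1_0_[0]01   (R,0)→(P,0,right)
state=P head=8 tape=_1_1_0_0[0]1   (P,0)→(R,_,right)
state=R head=9 tape=_1_1_0_0_[1]
After 35 steps: state R, head at 9, tape 1_1_0_0_1.

state R, head at 9, tape 1_1_0_0_1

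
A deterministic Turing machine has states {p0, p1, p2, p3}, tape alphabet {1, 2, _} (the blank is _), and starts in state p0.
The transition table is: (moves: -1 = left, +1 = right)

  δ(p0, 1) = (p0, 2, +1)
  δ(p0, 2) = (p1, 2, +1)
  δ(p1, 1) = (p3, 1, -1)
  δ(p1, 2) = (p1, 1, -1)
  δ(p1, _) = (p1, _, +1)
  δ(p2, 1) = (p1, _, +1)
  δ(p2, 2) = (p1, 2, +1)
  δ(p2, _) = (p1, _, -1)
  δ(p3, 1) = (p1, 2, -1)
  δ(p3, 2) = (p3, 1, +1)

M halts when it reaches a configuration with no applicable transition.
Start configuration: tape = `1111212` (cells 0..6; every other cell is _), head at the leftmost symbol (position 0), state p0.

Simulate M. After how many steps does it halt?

21

state=p0 head=0 tape=_[1]111212   (p0,1)→(p0,2,+1)
state=p0 head=1 tape=_2[1]11212   (p0,1)→(p0,2,+1)
state=p0 head=2 tape=_22[1]1212   (p0,1)→(p0,2,+1)
state=p0 head=3 tape=_222[1]212   (p0,1)→(p0,2,+1)
state=p0 head=4 tape=_2222[2]12   (p0,2)→(p1,2,+1)
state=p1 head=5 tape=_22222[1]2   (p1,1)→(p3,1,-1)
state=p3 head=4 tape=_2222[2]12   (p3,2)→(p3,1,+1)
state=p3 head=5 tape=_22221[1]2   (p3,1)→(p1,2,-1)
state=p1 head=4 tape=_2222[1]22   (p1,1)→(p3,1,-1)
state=p3 head=3 tape=_222[2]122   (p3,2)→(p3,1,+1)
state=p3 head=4 tape=_2221[1]22   (p3,1)→(p1,2,-1)
state=p1 head=3 tape=_222[1]222   (p1,1)→(p3,1,-1)
state=p3 head=2 tape=_22[2]1222   (p3,2)→(p3,1,+1)
state=p3 head=3 tape=_221[1]222   (p3,1)→(p1,2,-1)
state=p1 head=2 tape=_22[1]2222   (p1,1)→(p3,1,-1)
state=p3 head=1 tape=_2[2]12222   (p3,2)→(p3,1,+1)
state=p3 head=2 tape=_21[1]2222   (p3,1)→(p1,2,-1)
state=p1 head=1 tape=_2[1]22222   (p1,1)→(p3,1,-1)
state=p3 head=0 tape=_[2]122222   (p3,2)→(p3,1,+1)
state=p3 head=1 tape=_1[1]22222   (p3,1)→(p1,2,-1)
state=p1 head=0 tape=_[1]222222   (p1,1)→(p3,1,-1)
state=p3 head=-1 tape=[_]1222222
M halts after 21 transitions.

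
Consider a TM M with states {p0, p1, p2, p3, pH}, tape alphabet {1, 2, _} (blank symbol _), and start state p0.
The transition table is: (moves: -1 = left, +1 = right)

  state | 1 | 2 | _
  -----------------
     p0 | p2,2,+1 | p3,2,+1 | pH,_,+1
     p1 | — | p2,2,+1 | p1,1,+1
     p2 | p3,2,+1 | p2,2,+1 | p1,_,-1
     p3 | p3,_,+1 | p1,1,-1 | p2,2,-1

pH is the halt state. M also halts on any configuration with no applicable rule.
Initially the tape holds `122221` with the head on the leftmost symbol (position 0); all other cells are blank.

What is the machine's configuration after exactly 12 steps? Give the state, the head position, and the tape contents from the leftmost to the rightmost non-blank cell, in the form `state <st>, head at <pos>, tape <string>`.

p0 | [1]22221__   read 1 → write 2, move +1, go to p2
p2 | 2[2]2221__   read 2 → write 2, move +1, go to p2
p2 | 22[2]221__   read 2 → write 2, move +1, go to p2
p2 | 222[2]21__   read 2 → write 2, move +1, go to p2
p2 | 2222[2]1__   read 2 → write 2, move +1, go to p2
p2 | 22222[1]__   read 1 → write 2, move +1, go to p3
p3 | 222222[_]_   read _ → write 2, move -1, go to p2
p2 | 22222[2]2_   read 2 → write 2, move +1, go to p2
p2 | 222222[2]_   read 2 → write 2, move +1, go to p2
p2 | 2222222[_]   read _ → write _, move -1, go to p1
p1 | 222222[2]_   read 2 → write 2, move +1, go to p2
p2 | 2222222[_]   read _ → write _, move -1, go to p1
p1 | 222222[2]_
After 12 steps: state p1, head at 6, tape 2222222.

state p1, head at 6, tape 2222222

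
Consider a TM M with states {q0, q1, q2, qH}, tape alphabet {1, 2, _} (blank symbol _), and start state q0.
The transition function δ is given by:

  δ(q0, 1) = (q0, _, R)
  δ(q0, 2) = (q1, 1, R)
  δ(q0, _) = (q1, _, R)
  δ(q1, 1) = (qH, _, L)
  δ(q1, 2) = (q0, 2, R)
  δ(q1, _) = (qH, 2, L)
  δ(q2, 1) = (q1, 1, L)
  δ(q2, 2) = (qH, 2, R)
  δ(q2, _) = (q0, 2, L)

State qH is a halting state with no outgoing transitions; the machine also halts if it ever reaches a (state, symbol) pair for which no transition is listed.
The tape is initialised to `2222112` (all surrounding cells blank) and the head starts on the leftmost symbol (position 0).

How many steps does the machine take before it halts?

q0 | [2]222112_   read 2 → write 1, move R, go to q1
q1 | 1[2]22112_   read 2 → write 2, move R, go to q0
q0 | 12[2]2112_   read 2 → write 1, move R, go to q1
q1 | 121[2]112_   read 2 → write 2, move R, go to q0
q0 | 1212[1]12_   read 1 → write _, move R, go to q0
q0 | 1212_[1]2_   read 1 → write _, move R, go to q0
q0 | 1212__[2]_   read 2 → write 1, move R, go to q1
q1 | 1212__1[_]   read _ → write 2, move L, go to qH
qH | 1212__[1]2
M halts after 8 transitions.

8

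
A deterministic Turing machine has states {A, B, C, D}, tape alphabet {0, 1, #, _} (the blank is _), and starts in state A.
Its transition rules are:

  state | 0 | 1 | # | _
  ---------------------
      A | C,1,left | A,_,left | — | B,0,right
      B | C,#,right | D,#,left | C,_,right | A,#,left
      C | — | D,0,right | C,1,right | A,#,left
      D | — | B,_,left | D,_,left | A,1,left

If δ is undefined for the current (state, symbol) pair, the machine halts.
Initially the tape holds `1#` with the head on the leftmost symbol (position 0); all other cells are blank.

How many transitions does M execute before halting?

9

state=A head=0 tape=___[1]#   (A,1)→(A,_,left)
state=A head=-1 tape=__[_]_#   (A,_)→(B,0,right)
state=B head=0 tape=__0[_]#   (B,_)→(A,#,left)
state=A head=-1 tape=__[0]##   (A,0)→(C,1,left)
state=C head=-2 tape=_[_]1##   (C,_)→(A,#,left)
state=A head=-3 tape=[_]#1##   (A,_)→(B,0,right)
state=B head=-2 tape=0[#]1##   (B,#)→(C,_,right)
state=C head=-1 tape=0_[1]##   (C,1)→(D,0,right)
state=D head=0 tape=0_0[#]#   (D,#)→(D,_,left)
state=D head=-1 tape=0_[0]_#
M halts after 9 transitions.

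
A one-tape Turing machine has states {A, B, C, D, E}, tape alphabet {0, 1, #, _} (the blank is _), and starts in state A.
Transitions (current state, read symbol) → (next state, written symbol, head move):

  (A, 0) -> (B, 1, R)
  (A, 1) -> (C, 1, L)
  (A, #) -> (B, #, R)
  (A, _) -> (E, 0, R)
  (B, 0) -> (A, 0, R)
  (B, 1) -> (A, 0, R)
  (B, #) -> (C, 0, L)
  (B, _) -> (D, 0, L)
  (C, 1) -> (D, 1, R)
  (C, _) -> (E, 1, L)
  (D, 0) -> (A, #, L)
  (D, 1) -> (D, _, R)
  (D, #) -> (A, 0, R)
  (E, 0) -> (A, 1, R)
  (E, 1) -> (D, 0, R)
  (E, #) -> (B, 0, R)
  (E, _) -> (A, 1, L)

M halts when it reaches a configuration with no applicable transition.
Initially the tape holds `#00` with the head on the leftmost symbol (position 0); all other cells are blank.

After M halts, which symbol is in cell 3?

#

state=A head=0 tape=[#]00__   (A,#)→(B,#,R)
state=B head=1 tape=#[0]0__   (B,0)→(A,0,R)
state=A head=2 tape=#0[0]__   (A,0)→(B,1,R)
state=B head=3 tape=#01[_]_   (B,_)→(D,0,L)
state=D head=2 tape=#0[1]0_   (D,1)→(D,_,R)
state=D head=3 tape=#0_[0]_   (D,0)→(A,#,L)
state=A head=2 tape=#0[_]#_   (A,_)→(E,0,R)
state=E head=3 tape=#00[#]_   (E,#)→(B,0,R)
state=B head=4 tape=#000[_]   (B,_)→(D,0,L)
state=D head=3 tape=#00[0]0   (D,0)→(A,#,L)
state=A head=2 tape=#0[0]#0   (A,0)→(B,1,R)
state=B head=3 tape=#01[#]0   (B,#)→(C,0,L)
state=C head=2 tape=#0[1]00   (C,1)→(D,1,R)
state=D head=3 tape=#01[0]0   (D,0)→(A,#,L)
state=A head=2 tape=#0[1]#0   (A,1)→(C,1,L)
state=C head=1 tape=#[0]1#0
Cell 3 holds # when M halts.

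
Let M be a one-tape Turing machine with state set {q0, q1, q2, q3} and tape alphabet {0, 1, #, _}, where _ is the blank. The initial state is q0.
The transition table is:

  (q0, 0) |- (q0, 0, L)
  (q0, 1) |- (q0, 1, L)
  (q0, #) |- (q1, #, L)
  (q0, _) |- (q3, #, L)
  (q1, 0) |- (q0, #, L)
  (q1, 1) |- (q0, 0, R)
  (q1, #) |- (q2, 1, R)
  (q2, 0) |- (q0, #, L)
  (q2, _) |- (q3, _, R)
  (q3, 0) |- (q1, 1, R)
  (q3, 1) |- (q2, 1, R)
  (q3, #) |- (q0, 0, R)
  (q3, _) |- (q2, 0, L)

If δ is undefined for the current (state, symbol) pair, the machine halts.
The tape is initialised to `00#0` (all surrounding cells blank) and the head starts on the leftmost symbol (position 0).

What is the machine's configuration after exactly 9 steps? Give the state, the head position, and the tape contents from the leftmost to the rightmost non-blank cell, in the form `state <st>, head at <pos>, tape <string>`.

q0 | ___[0]0#0   read 0 → write 0, move L, go to q0
q0 | __[_]00#0   read _ → write #, move L, go to q3
q3 | _[_]#00#0   read _ → write 0, move L, go to q2
q2 | [_]0#00#0   read _ → write _, move R, go to q3
q3 | _[0]#00#0   read 0 → write 1, move R, go to q1
q1 | _1[#]00#0   read # → write 1, move R, go to q2
q2 | _11[0]0#0   read 0 → write #, move L, go to q0
q0 | _1[1]#0#0   read 1 → write 1, move L, go to q0
q0 | _[1]1#0#0   read 1 → write 1, move L, go to q0
q0 | [_]11#0#0
After 9 steps: state q0, head at -3, tape 11#0#0.

state q0, head at -3, tape 11#0#0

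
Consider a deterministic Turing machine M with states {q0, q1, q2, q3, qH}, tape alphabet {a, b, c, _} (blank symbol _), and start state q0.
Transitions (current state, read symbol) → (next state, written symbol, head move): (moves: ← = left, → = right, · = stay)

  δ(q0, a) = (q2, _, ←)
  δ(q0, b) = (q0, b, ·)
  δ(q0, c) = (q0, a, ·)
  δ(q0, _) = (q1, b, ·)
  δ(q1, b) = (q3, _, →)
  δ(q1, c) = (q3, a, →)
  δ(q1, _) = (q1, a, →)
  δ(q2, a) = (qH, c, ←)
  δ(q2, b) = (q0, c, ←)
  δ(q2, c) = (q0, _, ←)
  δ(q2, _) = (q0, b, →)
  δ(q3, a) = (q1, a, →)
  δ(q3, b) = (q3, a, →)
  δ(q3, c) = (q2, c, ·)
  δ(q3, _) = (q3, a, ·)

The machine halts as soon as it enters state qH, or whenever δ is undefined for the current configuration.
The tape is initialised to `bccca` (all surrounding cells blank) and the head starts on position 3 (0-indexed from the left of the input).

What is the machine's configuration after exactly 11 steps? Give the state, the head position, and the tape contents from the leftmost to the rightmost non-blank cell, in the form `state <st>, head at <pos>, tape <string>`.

state=q0 head=3 tape=_bcc[c]a   (q0,c)→(q0,a,·)
state=q0 head=3 tape=_bcc[a]a   (q0,a)→(q2,_,←)
state=q2 head=2 tape=_bc[c]_a   (q2,c)→(q0,_,←)
state=q0 head=1 tape=_b[c]__a   (q0,c)→(q0,a,·)
state=q0 head=1 tape=_b[a]__a   (q0,a)→(q2,_,←)
state=q2 head=0 tape=_[b]___a   (q2,b)→(q0,c,←)
state=q0 head=-1 tape=[_]c___a   (q0,_)→(q1,b,·)
state=q1 head=-1 tape=[b]c___a   (q1,b)→(q3,_,→)
state=q3 head=0 tape=_[c]___a   (q3,c)→(q2,c,·)
state=q2 head=0 tape=_[c]___a   (q2,c)→(q0,_,←)
state=q0 head=-1 tape=[_]____a   (q0,_)→(q1,b,·)
state=q1 head=-1 tape=[b]____a
After 11 steps: state q1, head at -1, tape b____a.

state q1, head at -1, tape b____a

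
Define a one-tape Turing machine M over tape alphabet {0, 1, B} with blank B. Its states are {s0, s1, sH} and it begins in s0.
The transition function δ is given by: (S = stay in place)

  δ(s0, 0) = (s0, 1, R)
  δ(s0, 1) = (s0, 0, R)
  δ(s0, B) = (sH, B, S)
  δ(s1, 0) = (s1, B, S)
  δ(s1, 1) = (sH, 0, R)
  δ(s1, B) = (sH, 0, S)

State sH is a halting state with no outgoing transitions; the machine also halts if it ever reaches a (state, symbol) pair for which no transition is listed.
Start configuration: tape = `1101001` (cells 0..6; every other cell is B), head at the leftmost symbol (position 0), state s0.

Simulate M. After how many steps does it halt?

s0 | [1]101001B   read 1 → write 0, move R, go to s0
s0 | 0[1]01001B   read 1 → write 0, move R, go to s0
s0 | 00[0]1001B   read 0 → write 1, move R, go to s0
s0 | 001[1]001B   read 1 → write 0, move R, go to s0
s0 | 0010[0]01B   read 0 → write 1, move R, go to s0
s0 | 00101[0]1B   read 0 → write 1, move R, go to s0
s0 | 001011[1]B   read 1 → write 0, move R, go to s0
s0 | 0010110[B]   read B → write B, move S, go to sH
sH | 0010110[B]
M halts after 8 transitions.

8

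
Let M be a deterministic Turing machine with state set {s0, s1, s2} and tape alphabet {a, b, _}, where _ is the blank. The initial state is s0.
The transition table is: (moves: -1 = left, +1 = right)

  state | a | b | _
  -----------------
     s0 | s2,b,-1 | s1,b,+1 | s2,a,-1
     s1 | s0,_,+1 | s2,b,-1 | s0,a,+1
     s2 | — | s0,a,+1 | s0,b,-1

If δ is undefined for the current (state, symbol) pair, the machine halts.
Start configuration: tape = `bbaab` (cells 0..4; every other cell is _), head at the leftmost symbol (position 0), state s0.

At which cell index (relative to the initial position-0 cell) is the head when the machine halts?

5

state=s0 head=0 tape=[b]baab__   (s0,b)→(s1,b,+1)
state=s1 head=1 tape=b[b]aab__   (s1,b)→(s2,b,-1)
state=s2 head=0 tape=[b]baab__   (s2,b)→(s0,a,+1)
state=s0 head=1 tape=a[b]aab__   (s0,b)→(s1,b,+1)
state=s1 head=2 tape=ab[a]ab__   (s1,a)→(s0,_,+1)
state=s0 head=3 tape=ab_[a]b__   (s0,a)→(s2,b,-1)
state=s2 head=2 tape=ab[_]bb__   (s2,_)→(s0,b,-1)
state=s0 head=1 tape=a[b]bbb__   (s0,b)→(s1,b,+1)
state=s1 head=2 tape=ab[b]bb__   (s1,b)→(s2,b,-1)
state=s2 head=1 tape=a[b]bbb__   (s2,b)→(s0,a,+1)
state=s0 head=2 tape=aa[b]bb__   (s0,b)→(s1,b,+1)
state=s1 head=3 tape=aab[b]b__   (s1,b)→(s2,b,-1)
state=s2 head=2 tape=aa[b]bb__   (s2,b)→(s0,a,+1)
state=s0 head=3 tape=aaa[b]b__   (s0,b)→(s1,b,+1)
state=s1 head=4 tape=aaab[b]__   (s1,b)→(s2,b,-1)
state=s2 head=3 tape=aaa[b]b__   (s2,b)→(s0,a,+1)
state=s0 head=4 tape=aaaa[b]__   (s0,b)→(s1,b,+1)
state=s1 head=5 tape=aaaab[_]_   (s1,_)→(s0,a,+1)
state=s0 head=6 tape=aaaaba[_]   (s0,_)→(s2,a,-1)
state=s2 head=5 tape=aaaab[a]a
At halt the head is at cell 5.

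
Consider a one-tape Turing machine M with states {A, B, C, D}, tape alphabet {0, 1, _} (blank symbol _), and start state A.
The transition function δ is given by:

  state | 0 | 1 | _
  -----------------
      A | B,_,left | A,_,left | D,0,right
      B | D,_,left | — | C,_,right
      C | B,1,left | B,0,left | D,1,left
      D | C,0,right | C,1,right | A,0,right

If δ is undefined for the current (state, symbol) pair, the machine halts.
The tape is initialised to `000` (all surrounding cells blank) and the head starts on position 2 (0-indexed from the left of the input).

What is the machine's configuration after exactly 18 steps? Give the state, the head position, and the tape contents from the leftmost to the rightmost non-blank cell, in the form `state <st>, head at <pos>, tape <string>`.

A | _00[0]   read 0 → write _, move left, go to B
B | _0[0]_   read 0 → write _, move left, go to D
D | _[0]__   read 0 → write 0, move right, go to C
C | _0[_]_   read _ → write 1, move left, go to D
D | _[0]1_   read 0 → write 0, move right, go to C
C | _0[1]_   read 1 → write 0, move left, go to B
B | _[0]0_   read 0 → write _, move left, go to D
D | [_]_0_   read _ → write 0, move right, go to A
A | 0[_]0_   read _ → write 0, move right, go to D
D | 00[0]_   read 0 → write 0, move right, go to C
C | 000[_]   read _ → write 1, move left, go to D
D | 00[0]1   read 0 → write 0, move right, go to C
C | 000[1]   read 1 → write 0, move left, go to B
B | 00[0]0   read 0 → write _, move left, go to D
D | 0[0]_0   read 0 → write 0, move right, go to C
C | 00[_]0   read _ → write 1, move left, go to D
D | 0[0]10   read 0 → write 0, move right, go to C
C | 00[1]0   read 1 → write 0, move left, go to B
B | 0[0]00
After 18 steps: state B, head at 0, tape 0000.

state B, head at 0, tape 0000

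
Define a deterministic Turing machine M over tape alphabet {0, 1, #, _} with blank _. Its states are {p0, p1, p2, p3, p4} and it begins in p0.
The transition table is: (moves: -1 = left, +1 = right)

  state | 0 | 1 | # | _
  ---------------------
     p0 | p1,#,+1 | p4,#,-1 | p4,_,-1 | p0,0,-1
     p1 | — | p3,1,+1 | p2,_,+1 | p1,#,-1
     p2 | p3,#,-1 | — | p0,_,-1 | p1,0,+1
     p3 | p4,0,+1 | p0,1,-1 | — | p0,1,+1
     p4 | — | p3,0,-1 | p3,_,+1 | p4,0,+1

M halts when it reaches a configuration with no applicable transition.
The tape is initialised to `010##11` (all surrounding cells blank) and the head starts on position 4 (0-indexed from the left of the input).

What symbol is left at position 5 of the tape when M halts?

_

state=p0 head=4 tape=010#[#]11   (p0,#)→(p4,_,-1)
state=p4 head=3 tape=010[#]_11   (p4,#)→(p3,_,+1)
state=p3 head=4 tape=010_[_]11   (p3,_)→(p0,1,+1)
state=p0 head=5 tape=010_1[1]1   (p0,1)→(p4,#,-1)
state=p4 head=4 tape=010_[1]#1   (p4,1)→(p3,0,-1)
state=p3 head=3 tape=010[_]0#1   (p3,_)→(p0,1,+1)
state=p0 head=4 tape=0101[0]#1   (p0,0)→(p1,#,+1)
state=p1 head=5 tape=0101#[#]1   (p1,#)→(p2,_,+1)
state=p2 head=6 tape=0101#_[1]
Cell 5 holds _ when M halts.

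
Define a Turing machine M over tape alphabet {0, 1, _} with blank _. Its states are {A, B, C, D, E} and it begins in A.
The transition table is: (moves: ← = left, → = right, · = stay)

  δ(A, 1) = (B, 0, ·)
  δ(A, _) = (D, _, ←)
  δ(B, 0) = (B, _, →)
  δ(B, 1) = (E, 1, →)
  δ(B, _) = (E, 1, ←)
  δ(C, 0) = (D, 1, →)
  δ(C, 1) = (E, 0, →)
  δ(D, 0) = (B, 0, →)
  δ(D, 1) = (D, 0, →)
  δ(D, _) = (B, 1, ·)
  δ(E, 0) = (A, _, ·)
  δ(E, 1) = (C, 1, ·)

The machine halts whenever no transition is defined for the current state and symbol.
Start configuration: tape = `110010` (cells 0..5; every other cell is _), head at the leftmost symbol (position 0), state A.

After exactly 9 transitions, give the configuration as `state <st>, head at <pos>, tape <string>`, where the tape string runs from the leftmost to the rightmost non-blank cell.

state=A head=0 tape=[1]10010   (A,1)→(B,0,·)
state=B head=0 tape=[0]10010   (B,0)→(B,_,→)
state=B head=1 tape=_[1]0010   (B,1)→(E,1,→)
state=E head=2 tape=_1[0]010   (E,0)→(A,_,·)
state=A head=2 tape=_1[_]010   (A,_)→(D,_,←)
state=D head=1 tape=_[1]_010   (D,1)→(D,0,→)
state=D head=2 tape=_0[_]010   (D,_)→(B,1,·)
state=B head=2 tape=_0[1]010   (B,1)→(E,1,→)
state=E head=3 tape=_01[0]10   (E,0)→(A,_,·)
state=A head=3 tape=_01[_]10
After 9 steps: state A, head at 3, tape 01_10.

state A, head at 3, tape 01_10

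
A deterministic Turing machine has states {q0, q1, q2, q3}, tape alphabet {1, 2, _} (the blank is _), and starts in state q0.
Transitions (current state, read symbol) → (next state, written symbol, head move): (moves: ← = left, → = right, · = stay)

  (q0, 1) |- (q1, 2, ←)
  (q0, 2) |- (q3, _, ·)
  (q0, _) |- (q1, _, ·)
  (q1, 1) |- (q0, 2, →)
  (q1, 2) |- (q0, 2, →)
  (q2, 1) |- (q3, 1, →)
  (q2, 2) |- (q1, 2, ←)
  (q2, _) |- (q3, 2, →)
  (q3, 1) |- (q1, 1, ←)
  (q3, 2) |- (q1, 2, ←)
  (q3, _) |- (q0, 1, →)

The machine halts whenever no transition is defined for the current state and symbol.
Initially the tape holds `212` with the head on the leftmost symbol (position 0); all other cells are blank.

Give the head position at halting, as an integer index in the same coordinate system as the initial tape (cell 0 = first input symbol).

q0 | [2]12_   read 2 → write _, move ·, go to q3
q3 | [_]12_   read _ → write 1, move →, go to q0
q0 | 1[1]2_   read 1 → write 2, move ←, go to q1
q1 | [1]22_   read 1 → write 2, move →, go to q0
q0 | 2[2]2_   read 2 → write _, move ·, go to q3
q3 | 2[_]2_   read _ → write 1, move →, go to q0
q0 | 21[2]_   read 2 → write _, move ·, go to q3
q3 | 21[_]_   read _ → write 1, move →, go to q0
q0 | 211[_]   read _ → write _, move ·, go to q1
q1 | 211[_]
At halt the head is at cell 3.

3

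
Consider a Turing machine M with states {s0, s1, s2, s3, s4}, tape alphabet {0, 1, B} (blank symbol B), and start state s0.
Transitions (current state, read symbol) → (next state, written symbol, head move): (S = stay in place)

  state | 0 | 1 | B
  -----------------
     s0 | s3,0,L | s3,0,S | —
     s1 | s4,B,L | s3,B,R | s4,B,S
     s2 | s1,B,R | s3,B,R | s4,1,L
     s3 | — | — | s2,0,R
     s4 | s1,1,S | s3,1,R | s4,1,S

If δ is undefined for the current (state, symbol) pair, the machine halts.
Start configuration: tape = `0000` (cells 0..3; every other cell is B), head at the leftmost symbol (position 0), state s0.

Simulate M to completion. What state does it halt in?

s3

s0 | B[0]000B   read 0 → write 0, move L, go to s3
s3 | [B]0000B   read B → write 0, move R, go to s2
s2 | 0[0]000B   read 0 → write B, move R, go to s1
s1 | 0B[0]00B   read 0 → write B, move L, go to s4
s4 | 0[B]B00B   read B → write 1, move S, go to s4
s4 | 0[1]B00B   read 1 → write 1, move R, go to s3
s3 | 01[B]00B   read B → write 0, move R, go to s2
s2 | 010[0]0B   read 0 → write B, move R, go to s1
s1 | 010B[0]B   read 0 → write B, move L, go to s4
s4 | 010[B]BB   read B → write 1, move S, go to s4
s4 | 010[1]BB   read 1 → write 1, move R, go to s3
s3 | 0101[B]B   read B → write 0, move R, go to s2
s2 | 01010[B]   read B → write 1, move L, go to s4
s4 | 0101[0]1   read 0 → write 1, move S, go to s1
s1 | 0101[1]1   read 1 → write B, move R, go to s3
s3 | 0101B[1]
No transition is defined for (s3, 1); M halts in state s3.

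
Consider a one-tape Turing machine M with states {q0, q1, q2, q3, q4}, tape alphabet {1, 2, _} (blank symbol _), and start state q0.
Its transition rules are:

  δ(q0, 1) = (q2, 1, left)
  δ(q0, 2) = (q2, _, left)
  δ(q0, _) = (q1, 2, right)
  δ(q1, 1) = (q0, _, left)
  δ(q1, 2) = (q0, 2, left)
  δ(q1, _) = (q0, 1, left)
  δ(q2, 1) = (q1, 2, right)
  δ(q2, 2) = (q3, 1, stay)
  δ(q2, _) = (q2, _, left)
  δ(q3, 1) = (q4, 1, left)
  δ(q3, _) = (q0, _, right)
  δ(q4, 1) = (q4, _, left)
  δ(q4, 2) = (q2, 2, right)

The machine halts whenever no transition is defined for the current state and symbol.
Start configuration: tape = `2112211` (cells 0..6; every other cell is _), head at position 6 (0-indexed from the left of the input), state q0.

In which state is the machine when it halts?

q4

state=q0 head=6 tape=_211221[1]   (q0,1)→(q2,1,left)
state=q2 head=5 tape=_21122[1]1   (q2,1)→(q1,2,right)
state=q1 head=6 tape=_211222[1]   (q1,1)→(q0,_,left)
state=q0 head=5 tape=_21122[2]_   (q0,2)→(q2,_,left)
state=q2 head=4 tape=_2112[2]__   (q2,2)→(q3,1,stay)
state=q3 head=4 tape=_2112[1]__   (q3,1)→(q4,1,left)
state=q4 head=3 tape=_211[2]1__   (q4,2)→(q2,2,right)
state=q2 head=4 tape=_2112[1]__   (q2,1)→(q1,2,right)
state=q1 head=5 tape=_21122[_]_   (q1,_)→(q0,1,left)
state=q0 head=4 tape=_2112[2]1_   (q0,2)→(q2,_,left)
state=q2 head=3 tape=_211[2]_1_   (q2,2)→(q3,1,stay)
state=q3 head=3 tape=_211[1]_1_   (q3,1)→(q4,1,left)
state=q4 head=2 tape=_21[1]1_1_   (q4,1)→(q4,_,left)
state=q4 head=1 tape=_2[1]_1_1_   (q4,1)→(q4,_,left)
state=q4 head=0 tape=_[2]__1_1_   (q4,2)→(q2,2,right)
state=q2 head=1 tape=_2[_]_1_1_   (q2,_)→(q2,_,left)
state=q2 head=0 tape=_[2]__1_1_   (q2,2)→(q3,1,stay)
state=q3 head=0 tape=_[1]__1_1_   (q3,1)→(q4,1,left)
state=q4 head=-1 tape=[_]1__1_1_
No transition is defined for (q4, _); M halts in state q4.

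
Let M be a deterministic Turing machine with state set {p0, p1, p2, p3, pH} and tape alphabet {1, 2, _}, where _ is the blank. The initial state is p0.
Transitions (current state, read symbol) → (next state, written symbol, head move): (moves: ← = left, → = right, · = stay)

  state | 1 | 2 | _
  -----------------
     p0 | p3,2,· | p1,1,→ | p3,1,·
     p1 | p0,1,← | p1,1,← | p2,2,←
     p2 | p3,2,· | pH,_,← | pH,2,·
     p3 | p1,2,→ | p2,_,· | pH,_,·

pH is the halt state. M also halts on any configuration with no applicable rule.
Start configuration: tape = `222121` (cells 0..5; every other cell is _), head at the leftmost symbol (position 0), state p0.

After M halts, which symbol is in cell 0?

state=p0 head=0 tape=_[2]22121   (p0,2)→(p1,1,→)
state=p1 head=1 tape=_1[2]2121   (p1,2)→(p1,1,←)
state=p1 head=0 tape=_[1]12121   (p1,1)→(p0,1,←)
state=p0 head=-1 tape=[_]112121   (p0,_)→(p3,1,·)
state=p3 head=-1 tape=[1]112121   (p3,1)→(p1,2,→)
state=p1 head=0 tape=2[1]12121   (p1,1)→(p0,1,←)
state=p0 head=-1 tape=[2]112121   (p0,2)→(p1,1,→)
state=p1 head=0 tape=1[1]12121   (p1,1)→(p0,1,←)
state=p0 head=-1 tape=[1]112121   (p0,1)→(p3,2,·)
state=p3 head=-1 tape=[2]112121   (p3,2)→(p2,_,·)
state=p2 head=-1 tape=[_]112121   (p2,_)→(pH,2,·)
state=pH head=-1 tape=[2]112121
Cell 0 holds 1 when M halts.

1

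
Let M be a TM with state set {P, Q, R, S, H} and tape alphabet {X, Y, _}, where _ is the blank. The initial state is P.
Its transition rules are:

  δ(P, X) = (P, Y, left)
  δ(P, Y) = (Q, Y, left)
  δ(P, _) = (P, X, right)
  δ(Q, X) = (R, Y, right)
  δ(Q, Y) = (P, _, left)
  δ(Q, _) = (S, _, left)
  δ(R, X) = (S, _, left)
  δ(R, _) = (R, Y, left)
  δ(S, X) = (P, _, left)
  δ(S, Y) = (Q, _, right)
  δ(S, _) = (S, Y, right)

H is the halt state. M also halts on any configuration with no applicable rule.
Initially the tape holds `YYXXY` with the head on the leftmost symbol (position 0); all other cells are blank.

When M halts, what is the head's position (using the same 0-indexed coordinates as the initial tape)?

state=P head=0 tape=___[Y]YXXY   (P,Y)→(Q,Y,left)
state=Q head=-1 tape=__[_]YYXXY   (Q,_)→(S,_,left)
state=S head=-2 tape=_[_]_YYXXY   (S,_)→(S,Y,right)
state=S head=-1 tape=_Y[_]YYXXY   (S,_)→(S,Y,right)
state=S head=0 tape=_YY[Y]YXXY   (S,Y)→(Q,_,right)
state=Q head=1 tape=_YY_[Y]XXY   (Q,Y)→(P,_,left)
state=P head=0 tape=_YY[_]_XXY   (P,_)→(P,X,right)
state=P head=1 tape=_YYX[_]XXY   (P,_)→(P,X,right)
state=P head=2 tape=_YYXX[X]XY   (P,X)→(P,Y,left)
state=P head=1 tape=_YYX[X]YXY   (P,X)→(P,Y,left)
state=P head=0 tape=_YY[X]YYXY   (P,X)→(P,Y,left)
state=P head=-1 tape=_Y[Y]YYYXY   (P,Y)→(Q,Y,left)
state=Q head=-2 tape=_[Y]YYYYXY   (Q,Y)→(P,_,left)
state=P head=-3 tape=[_]_YYYYXY   (P,_)→(P,X,right)
state=P head=-2 tape=X[_]YYYYXY   (P,_)→(P,X,right)
state=P head=-1 tape=XX[Y]YYYXY   (P,Y)→(Q,Y,left)
state=Q head=-2 tape=X[X]YYYYXY   (Q,X)→(R,Y,right)
state=R head=-1 tape=XY[Y]YYYXY
At halt the head is at cell -1.

-1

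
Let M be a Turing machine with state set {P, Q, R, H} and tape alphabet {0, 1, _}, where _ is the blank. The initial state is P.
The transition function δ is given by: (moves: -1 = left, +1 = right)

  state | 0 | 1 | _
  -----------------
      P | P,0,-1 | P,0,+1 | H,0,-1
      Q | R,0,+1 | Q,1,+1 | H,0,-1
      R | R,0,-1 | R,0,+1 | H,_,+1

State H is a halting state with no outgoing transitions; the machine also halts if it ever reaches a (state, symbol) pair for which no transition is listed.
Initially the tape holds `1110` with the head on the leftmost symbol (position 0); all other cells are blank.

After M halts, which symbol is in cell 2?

state=P head=0 tape=__[1]110   (P,1)→(P,0,+1)
state=P head=1 tape=__0[1]10   (P,1)→(P,0,+1)
state=P head=2 tape=__00[1]0   (P,1)→(P,0,+1)
state=P head=3 tape=__000[0]   (P,0)→(P,0,-1)
state=P head=2 tape=__00[0]0   (P,0)→(P,0,-1)
state=P head=1 tape=__0[0]00   (P,0)→(P,0,-1)
state=P head=0 tape=__[0]000   (P,0)→(P,0,-1)
state=P head=-1 tape=_[_]0000   (P,_)→(H,0,-1)
state=H head=-2 tape=[_]00000
Cell 2 holds 0 when M halts.

0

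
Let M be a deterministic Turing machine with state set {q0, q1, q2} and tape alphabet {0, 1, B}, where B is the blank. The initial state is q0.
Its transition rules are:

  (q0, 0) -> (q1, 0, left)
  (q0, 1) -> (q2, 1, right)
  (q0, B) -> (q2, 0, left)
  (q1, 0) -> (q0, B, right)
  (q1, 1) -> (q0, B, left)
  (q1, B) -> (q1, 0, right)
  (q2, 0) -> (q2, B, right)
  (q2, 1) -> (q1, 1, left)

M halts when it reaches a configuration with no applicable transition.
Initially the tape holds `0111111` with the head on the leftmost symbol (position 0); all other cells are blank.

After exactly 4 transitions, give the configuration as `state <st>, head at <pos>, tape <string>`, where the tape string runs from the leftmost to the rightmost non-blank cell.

state q2, head at 2, tape 0B111111

state=q0 head=0 tape=B[0]111111   (q0,0)→(q1,0,left)
state=q1 head=-1 tape=[B]0111111   (q1,B)→(q1,0,right)
state=q1 head=0 tape=0[0]111111   (q1,0)→(q0,B,right)
state=q0 head=1 tape=0B[1]11111   (q0,1)→(q2,1,right)
state=q2 head=2 tape=0B1[1]1111
After 4 steps: state q2, head at 2, tape 0B111111.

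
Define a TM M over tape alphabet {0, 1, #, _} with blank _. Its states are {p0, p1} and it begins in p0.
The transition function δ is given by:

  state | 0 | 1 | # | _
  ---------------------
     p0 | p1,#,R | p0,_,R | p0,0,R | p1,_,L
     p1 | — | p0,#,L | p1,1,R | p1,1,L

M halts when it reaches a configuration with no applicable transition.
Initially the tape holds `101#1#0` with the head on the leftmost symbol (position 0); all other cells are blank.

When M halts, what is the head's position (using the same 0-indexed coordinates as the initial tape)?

7

state=p0 head=0 tape=[1]01#1#0__   (p0,1)→(p0,_,R)
state=p0 head=1 tape=_[0]1#1#0__   (p0,0)→(p1,#,R)
state=p1 head=2 tape=_#[1]#1#0__   (p1,1)→(p0,#,L)
state=p0 head=1 tape=_[#]##1#0__   (p0,#)→(p0,0,R)
state=p0 head=2 tape=_0[#]#1#0__   (p0,#)→(p0,0,R)
state=p0 head=3 tape=_00[#]1#0__   (p0,#)→(p0,0,R)
state=p0 head=4 tape=_000[1]#0__   (p0,1)→(p0,_,R)
state=p0 head=5 tape=_000_[#]0__   (p0,#)→(p0,0,R)
state=p0 head=6 tape=_000_0[0]__   (p0,0)→(p1,#,R)
state=p1 head=7 tape=_000_0#[_]_   (p1,_)→(p1,1,L)
state=p1 head=6 tape=_000_0[#]1_   (p1,#)→(p1,1,R)
state=p1 head=7 tape=_000_01[1]_   (p1,1)→(p0,#,L)
state=p0 head=6 tape=_000_0[1]#_   (p0,1)→(p0,_,R)
state=p0 head=7 tape=_000_0_[#]_   (p0,#)→(p0,0,R)
state=p0 head=8 tape=_000_0_0[_]   (p0,_)→(p1,_,L)
state=p1 head=7 tape=_000_0_[0]_
At halt the head is at cell 7.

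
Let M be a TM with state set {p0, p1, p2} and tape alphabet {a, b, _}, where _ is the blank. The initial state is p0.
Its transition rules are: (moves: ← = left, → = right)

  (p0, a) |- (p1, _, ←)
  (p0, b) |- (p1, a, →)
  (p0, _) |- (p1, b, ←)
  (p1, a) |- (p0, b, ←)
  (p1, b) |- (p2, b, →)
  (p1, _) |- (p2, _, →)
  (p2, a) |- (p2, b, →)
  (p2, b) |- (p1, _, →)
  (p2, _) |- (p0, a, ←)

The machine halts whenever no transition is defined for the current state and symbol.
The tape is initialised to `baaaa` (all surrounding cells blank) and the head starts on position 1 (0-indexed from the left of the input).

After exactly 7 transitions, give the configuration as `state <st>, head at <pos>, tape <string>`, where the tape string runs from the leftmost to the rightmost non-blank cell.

state p2, head at 0, tape baaa

state=p0 head=1 tape=_b[a]aaa   (p0,a)→(p1,_,←)
state=p1 head=0 tape=_[b]_aaa   (p1,b)→(p2,b,→)
state=p2 head=1 tape=_b[_]aaa   (p2,_)→(p0,a,←)
state=p0 head=0 tape=_[b]aaaa   (p0,b)→(p1,a,→)
state=p1 head=1 tape=_a[a]aaa   (p1,a)→(p0,b,←)
state=p0 head=0 tape=_[a]baaa   (p0,a)→(p1,_,←)
state=p1 head=-1 tape=[_]_baaa   (p1,_)→(p2,_,→)
state=p2 head=0 tape=_[_]baaa
After 7 steps: state p2, head at 0, tape baaa.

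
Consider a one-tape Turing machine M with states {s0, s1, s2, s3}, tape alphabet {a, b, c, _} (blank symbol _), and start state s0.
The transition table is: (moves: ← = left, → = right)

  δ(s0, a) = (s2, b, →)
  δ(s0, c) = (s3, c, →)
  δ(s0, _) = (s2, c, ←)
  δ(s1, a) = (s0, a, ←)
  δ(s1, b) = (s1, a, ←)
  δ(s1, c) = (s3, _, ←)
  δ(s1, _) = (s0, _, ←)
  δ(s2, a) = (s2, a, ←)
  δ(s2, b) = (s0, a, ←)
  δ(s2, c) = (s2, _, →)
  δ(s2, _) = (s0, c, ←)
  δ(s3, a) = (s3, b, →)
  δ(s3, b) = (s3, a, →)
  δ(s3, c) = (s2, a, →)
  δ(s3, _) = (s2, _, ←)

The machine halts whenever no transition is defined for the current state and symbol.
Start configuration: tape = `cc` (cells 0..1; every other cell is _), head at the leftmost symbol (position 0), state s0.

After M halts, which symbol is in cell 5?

state=s0 head=0 tape=[c]c____   (s0,c)→(s3,c,→)
state=s3 head=1 tape=c[c]____   (s3,c)→(s2,a,→)
state=s2 head=2 tape=ca[_]___   (s2,_)→(s0,c,←)
state=s0 head=1 tape=c[a]c___   (s0,a)→(s2,b,→)
state=s2 head=2 tape=cb[c]___   (s2,c)→(s2,_,→)
state=s2 head=3 tape=cb_[_]__   (s2,_)→(s0,c,←)
state=s0 head=2 tape=cb[_]c__   (s0,_)→(s2,c,←)
state=s2 head=1 tape=c[b]cc__   (s2,b)→(s0,a,←)
state=s0 head=0 tape=[c]acc__   (s0,c)→(s3,c,→)
state=s3 head=1 tape=c[a]cc__   (s3,a)→(s3,b,→)
state=s3 head=2 tape=cb[c]c__   (s3,c)→(s2,a,→)
state=s2 head=3 tape=cba[c]__   (s2,c)→(s2,_,→)
state=s2 head=4 tape=cba_[_]_   (s2,_)→(s0,c,←)
state=s0 head=3 tape=cba[_]c_   (s0,_)→(s2,c,←)
state=s2 head=2 tape=cb[a]cc_   (s2,a)→(s2,a,←)
state=s2 head=1 tape=c[b]acc_   (s2,b)→(s0,a,←)
state=s0 head=0 tape=[c]aacc_   (s0,c)→(s3,c,→)
state=s3 head=1 tape=c[a]acc_   (s3,a)→(s3,b,→)
state=s3 head=2 tape=cb[a]cc_   (s3,a)→(s3,b,→)
state=s3 head=3 tape=cbb[c]c_   (s3,c)→(s2,a,→)
state=s2 head=4 tape=cbba[c]_   (s2,c)→(s2,_,→)
state=s2 head=5 tape=cbba_[_]   (s2,_)→(s0,c,←)
state=s0 head=4 tape=cbba[_]c   (s0,_)→(s2,c,←)
state=s2 head=3 tape=cbb[a]cc   (s2,a)→(s2,a,←)
state=s2 head=2 tape=cb[b]acc   (s2,b)→(s0,a,←)
state=s0 head=1 tape=c[b]aacc
Cell 5 holds c when M halts.

c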